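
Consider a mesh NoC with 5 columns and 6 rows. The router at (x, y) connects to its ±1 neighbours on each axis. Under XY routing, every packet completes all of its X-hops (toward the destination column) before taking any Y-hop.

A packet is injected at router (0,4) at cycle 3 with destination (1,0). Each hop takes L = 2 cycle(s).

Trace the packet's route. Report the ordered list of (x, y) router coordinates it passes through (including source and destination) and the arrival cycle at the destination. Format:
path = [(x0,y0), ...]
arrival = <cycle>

  0. router=(0,4) cycle=3 (inject)
  1. router=(1,4) cycle=5 dir=E
  2. router=(1,3) cycle=7 dir=S
  3. router=(1,2) cycle=9 dir=S
  4. router=(1,1) cycle=11 dir=S
  5. router=(1,0) cycle=13 dir=S

path = [(0,4), (1,4), (1,3), (1,2), (1,1), (1,0)]
arrival = 13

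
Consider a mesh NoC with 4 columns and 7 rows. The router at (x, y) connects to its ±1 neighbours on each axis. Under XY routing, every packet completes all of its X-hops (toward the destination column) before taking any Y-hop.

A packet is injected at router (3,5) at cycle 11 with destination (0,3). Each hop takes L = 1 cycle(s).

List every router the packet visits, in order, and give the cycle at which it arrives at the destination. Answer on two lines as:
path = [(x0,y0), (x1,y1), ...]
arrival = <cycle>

[0] x=3 y=5 t=11
[1] x=2 y=5 t=12 →W
[2] x=1 y=5 t=13 →W
[3] x=0 y=5 t=14 →W
[4] x=0 y=4 t=15 →S
[5] x=0 y=3 t=16 →S

path = [(3,5), (2,5), (1,5), (0,5), (0,4), (0,3)]
arrival = 16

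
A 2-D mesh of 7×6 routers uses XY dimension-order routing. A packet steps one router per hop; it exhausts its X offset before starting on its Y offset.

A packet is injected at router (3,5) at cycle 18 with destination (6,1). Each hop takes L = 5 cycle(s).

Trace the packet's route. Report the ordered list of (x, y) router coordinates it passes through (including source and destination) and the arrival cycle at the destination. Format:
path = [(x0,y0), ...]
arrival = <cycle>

path = [(3,5), (4,5), (5,5), (6,5), (6,4), (6,3), (6,2), (6,1)]
arrival = 53

#0 — 3,5 | c18
#1 — 4,5 | c23 | E
#2 — 5,5 | c28 | E
#3 — 6,5 | c33 | E
#4 — 6,4 | c38 | S
#5 — 6,3 | c43 | S
#6 — 6,2 | c48 | S
#7 — 6,1 | c53 | S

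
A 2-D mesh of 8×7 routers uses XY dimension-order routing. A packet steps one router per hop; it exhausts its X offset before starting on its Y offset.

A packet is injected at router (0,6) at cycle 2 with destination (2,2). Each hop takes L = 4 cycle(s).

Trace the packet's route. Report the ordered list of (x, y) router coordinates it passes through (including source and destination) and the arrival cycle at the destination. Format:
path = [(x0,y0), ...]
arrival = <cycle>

  0. router=(0,6) cycle=2 (inject)
  1. router=(1,6) cycle=6 dir=E
  2. router=(2,6) cycle=10 dir=E
  3. router=(2,5) cycle=14 dir=S
  4. router=(2,4) cycle=18 dir=S
  5. router=(2,3) cycle=22 dir=S
  6. router=(2,2) cycle=26 dir=S

path = [(0,6), (1,6), (2,6), (2,5), (2,4), (2,3), (2,2)]
arrival = 26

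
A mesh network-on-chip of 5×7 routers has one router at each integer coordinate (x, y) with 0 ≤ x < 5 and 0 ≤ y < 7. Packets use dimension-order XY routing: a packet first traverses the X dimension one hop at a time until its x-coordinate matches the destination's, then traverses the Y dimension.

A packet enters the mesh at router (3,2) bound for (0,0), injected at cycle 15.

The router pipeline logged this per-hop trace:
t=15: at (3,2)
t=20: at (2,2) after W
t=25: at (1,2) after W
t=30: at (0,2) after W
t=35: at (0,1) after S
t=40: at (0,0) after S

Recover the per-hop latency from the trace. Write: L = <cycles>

L = 5

From hop 0 (15) to hop 1 (20): +5 cycles.
That increment is L by definition: L = 5.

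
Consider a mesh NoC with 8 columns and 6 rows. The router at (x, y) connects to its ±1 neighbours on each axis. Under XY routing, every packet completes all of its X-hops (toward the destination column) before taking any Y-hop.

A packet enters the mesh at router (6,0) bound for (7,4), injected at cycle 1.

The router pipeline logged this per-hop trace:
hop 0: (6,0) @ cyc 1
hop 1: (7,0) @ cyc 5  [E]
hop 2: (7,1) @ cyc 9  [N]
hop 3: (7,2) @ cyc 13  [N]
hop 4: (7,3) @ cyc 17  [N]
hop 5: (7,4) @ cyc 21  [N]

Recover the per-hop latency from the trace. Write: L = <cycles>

Δcyc across hop 0→1: 5 − 1 = 4.
One hop costs L cycles, so L = 4.

L = 4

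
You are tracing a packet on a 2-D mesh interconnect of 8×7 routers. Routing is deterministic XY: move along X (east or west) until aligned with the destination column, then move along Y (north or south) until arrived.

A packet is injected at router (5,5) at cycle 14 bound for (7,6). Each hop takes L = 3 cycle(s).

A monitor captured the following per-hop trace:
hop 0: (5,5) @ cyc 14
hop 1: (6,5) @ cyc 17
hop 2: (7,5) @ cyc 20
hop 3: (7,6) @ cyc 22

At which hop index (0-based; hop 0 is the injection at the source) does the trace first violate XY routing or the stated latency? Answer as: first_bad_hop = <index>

  1: Δx=+1 Δy=+0 Δt=3 [ok]
  2: Δx=+1 Δy=+0 Δt=3 [ok]
  3: Δx=+0 Δy=+1 Δt=2 [BAD: Δcyc=2≠L]

first_bad_hop = 3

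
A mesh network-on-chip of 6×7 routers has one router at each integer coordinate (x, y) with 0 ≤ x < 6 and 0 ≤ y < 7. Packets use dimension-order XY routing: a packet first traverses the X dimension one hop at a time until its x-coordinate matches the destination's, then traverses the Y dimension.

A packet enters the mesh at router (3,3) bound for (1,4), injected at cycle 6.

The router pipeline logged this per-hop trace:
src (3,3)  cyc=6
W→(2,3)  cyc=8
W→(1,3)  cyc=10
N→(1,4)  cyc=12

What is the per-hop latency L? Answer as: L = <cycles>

Between hops 0 and 1 the cycle counter advances 8 − 6 = 2.
Each hop adds L, hence L = 2.

L = 2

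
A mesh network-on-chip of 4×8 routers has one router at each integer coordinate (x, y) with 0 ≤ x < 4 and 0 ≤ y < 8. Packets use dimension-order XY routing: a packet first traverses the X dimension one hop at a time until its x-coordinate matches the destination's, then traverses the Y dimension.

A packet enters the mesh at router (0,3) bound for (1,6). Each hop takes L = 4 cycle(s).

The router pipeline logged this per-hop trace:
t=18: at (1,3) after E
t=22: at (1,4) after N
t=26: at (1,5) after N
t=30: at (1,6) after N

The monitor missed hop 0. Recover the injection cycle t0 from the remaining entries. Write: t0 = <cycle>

t0 = 14

At hop 1 the cycle is 18; in general cyc_k = t0 + kL.
t0 = cyc[1] − L = 18 − 4 = 14.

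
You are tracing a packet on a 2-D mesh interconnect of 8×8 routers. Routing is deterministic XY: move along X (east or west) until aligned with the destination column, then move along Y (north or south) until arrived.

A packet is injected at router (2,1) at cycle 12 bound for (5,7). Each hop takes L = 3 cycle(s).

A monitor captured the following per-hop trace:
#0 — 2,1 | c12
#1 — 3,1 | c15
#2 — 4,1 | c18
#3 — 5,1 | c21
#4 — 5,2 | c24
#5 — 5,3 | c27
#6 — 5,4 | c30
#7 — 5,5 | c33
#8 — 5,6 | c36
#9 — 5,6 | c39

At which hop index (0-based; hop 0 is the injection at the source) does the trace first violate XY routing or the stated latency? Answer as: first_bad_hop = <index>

first_bad_hop = 9

[1] (+1,+0) / 3c ⇒ ok
[2] (+1,+0) / 3c ⇒ ok
[3] (+1,+0) / 3c ⇒ ok
[4] (+0,+1) / 3c ⇒ ok
[5] (+0,+1) / 3c ⇒ ok
[6] (+0,+1) / 3c ⇒ ok
[7] (+0,+1) / 3c ⇒ ok
[8] (+0,+1) / 3c ⇒ ok
[9] (+0,+0) / 3c ⇒ BAD: non-unit step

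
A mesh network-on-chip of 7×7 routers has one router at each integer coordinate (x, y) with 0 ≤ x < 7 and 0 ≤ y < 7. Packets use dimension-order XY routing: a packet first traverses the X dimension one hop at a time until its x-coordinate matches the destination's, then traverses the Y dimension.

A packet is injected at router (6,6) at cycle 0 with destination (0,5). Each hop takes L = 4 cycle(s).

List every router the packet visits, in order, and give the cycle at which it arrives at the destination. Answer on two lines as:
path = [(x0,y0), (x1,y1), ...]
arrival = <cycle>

hop 0: (6,6) @ cyc 0
hop 1: (5,6) @ cyc 4  [W]
hop 2: (4,6) @ cyc 8  [W]
hop 3: (3,6) @ cyc 12  [W]
hop 4: (2,6) @ cyc 16  [W]
hop 5: (1,6) @ cyc 20  [W]
hop 6: (0,6) @ cyc 24  [W]
hop 7: (0,5) @ cyc 28  [S]

path = [(6,6), (5,6), (4,6), (3,6), (2,6), (1,6), (0,6), (0,5)]
arrival = 28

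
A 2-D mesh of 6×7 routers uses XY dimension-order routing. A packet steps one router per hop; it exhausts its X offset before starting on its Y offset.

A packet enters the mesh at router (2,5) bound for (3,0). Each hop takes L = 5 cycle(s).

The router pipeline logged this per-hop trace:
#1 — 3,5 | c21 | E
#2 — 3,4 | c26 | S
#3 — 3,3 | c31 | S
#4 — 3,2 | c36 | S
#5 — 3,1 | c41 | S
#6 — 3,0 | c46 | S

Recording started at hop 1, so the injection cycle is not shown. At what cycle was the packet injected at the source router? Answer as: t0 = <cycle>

cyc[1] = 21 and cyc[k] = t0 + k·L for every k.
Subtract one hop: t0 = 21 − 5 = 16.

t0 = 16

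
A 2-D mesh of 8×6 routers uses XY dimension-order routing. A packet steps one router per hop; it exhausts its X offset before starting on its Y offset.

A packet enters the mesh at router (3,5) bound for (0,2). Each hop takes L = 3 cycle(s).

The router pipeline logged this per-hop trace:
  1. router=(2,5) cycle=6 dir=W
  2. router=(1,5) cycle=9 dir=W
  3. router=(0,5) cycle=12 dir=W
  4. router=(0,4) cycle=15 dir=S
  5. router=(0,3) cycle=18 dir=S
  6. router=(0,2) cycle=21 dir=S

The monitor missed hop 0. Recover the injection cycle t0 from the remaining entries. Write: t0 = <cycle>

The first recorded entry is hop 1 at cycle 6.
t0 = cyc[1] − L = 6 − 3 = 3.

t0 = 3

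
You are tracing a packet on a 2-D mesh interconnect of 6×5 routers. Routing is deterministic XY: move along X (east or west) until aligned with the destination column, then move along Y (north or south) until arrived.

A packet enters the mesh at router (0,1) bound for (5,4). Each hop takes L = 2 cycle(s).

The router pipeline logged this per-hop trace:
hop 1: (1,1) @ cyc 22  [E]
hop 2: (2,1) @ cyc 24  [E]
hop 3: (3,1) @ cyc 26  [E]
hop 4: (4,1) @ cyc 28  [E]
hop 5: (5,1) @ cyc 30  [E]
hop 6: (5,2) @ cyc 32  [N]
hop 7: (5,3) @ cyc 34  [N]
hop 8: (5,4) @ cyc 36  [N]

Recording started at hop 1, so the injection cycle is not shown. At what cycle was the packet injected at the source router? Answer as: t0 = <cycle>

t0 = 20

At hop 1 the cycle is 22; in general cyc_k = t0 + kL.
So t0 = 22 − 1·2 = 20.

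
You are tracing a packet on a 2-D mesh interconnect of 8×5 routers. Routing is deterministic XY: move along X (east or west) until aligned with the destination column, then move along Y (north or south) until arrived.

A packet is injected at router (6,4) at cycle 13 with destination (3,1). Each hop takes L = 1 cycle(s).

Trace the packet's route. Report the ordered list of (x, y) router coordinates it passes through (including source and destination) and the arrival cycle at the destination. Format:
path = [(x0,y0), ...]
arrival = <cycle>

#0 — 6,4 | c13
#1 — 5,4 | c14 | W
#2 — 4,4 | c15 | W
#3 — 3,4 | c16 | W
#4 — 3,3 | c17 | S
#5 — 3,2 | c18 | S
#6 — 3,1 | c19 | S

path = [(6,4), (5,4), (4,4), (3,4), (3,3), (3,2), (3,1)]
arrival = 19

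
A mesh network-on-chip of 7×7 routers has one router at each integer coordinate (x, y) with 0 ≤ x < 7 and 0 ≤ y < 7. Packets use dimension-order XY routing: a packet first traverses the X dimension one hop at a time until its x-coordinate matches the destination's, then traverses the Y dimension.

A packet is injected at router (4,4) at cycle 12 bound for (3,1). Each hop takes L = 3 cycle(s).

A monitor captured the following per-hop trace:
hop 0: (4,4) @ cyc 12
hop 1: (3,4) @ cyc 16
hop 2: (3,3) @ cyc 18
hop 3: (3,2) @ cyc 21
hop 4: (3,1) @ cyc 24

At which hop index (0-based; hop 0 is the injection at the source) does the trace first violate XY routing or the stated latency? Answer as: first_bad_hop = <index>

first_bad_hop = 1

check 1→ d=(-1,0) cyc+4: BAD: Δcyc=4≠L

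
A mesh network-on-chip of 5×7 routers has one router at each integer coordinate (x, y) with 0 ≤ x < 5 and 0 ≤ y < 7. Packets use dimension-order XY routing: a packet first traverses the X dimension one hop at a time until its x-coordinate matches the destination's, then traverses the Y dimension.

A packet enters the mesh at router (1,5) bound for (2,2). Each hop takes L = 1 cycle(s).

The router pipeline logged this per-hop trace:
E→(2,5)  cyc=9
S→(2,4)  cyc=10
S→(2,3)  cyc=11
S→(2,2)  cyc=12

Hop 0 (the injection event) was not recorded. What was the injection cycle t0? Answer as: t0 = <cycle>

cyc[1] = 9 and cyc[k] = t0 + k·L for every k.
Subtract one hop: t0 = 9 − 1 = 8.

t0 = 8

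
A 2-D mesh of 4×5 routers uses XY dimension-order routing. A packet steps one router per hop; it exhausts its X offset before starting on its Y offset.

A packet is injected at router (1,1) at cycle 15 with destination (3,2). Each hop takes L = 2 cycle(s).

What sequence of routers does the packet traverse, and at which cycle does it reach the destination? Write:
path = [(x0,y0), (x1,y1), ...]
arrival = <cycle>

#0 — 1,1 | c15
#1 — 2,1 | c17 | E
#2 — 3,1 | c19 | E
#3 — 3,2 | c21 | N

path = [(1,1), (2,1), (3,1), (3,2)]
arrival = 21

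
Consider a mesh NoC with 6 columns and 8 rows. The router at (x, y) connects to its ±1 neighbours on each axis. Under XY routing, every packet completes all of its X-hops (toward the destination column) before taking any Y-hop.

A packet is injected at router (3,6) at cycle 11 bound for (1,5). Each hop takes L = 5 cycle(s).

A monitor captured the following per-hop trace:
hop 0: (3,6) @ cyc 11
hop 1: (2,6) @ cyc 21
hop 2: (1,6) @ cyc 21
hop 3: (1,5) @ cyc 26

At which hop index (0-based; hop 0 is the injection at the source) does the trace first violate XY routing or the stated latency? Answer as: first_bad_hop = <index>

hop 1: step (-1,+0), +10 cyc — BAD: Δcyc=10≠L

first_bad_hop = 1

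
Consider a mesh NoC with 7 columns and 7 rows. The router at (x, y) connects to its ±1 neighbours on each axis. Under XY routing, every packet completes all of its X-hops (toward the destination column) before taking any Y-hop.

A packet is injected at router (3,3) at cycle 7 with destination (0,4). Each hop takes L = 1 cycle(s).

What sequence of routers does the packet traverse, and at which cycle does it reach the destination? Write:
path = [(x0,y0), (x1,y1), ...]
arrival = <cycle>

path = [(3,3), (2,3), (1,3), (0,3), (0,4)]
arrival = 11

  0. router=(3,3) cycle=7 (inject)
  1. router=(2,3) cycle=8 dir=W
  2. router=(1,3) cycle=9 dir=W
  3. router=(0,3) cycle=10 dir=W
  4. router=(0,4) cycle=11 dir=N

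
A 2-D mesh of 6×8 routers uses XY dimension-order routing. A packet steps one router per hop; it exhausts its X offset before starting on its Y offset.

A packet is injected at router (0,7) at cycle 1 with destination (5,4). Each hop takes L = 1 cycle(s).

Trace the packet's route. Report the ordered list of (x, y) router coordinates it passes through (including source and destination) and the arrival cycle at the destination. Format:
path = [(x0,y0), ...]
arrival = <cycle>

path = [(0,7), (1,7), (2,7), (3,7), (4,7), (5,7), (5,6), (5,5), (5,4)]
arrival = 9

#0 — 0,7 | c1
#1 — 1,7 | c2 | E
#2 — 2,7 | c3 | E
#3 — 3,7 | c4 | E
#4 — 4,7 | c5 | E
#5 — 5,7 | c6 | E
#6 — 5,6 | c7 | S
#7 — 5,5 | c8 | S
#8 — 5,4 | c9 | S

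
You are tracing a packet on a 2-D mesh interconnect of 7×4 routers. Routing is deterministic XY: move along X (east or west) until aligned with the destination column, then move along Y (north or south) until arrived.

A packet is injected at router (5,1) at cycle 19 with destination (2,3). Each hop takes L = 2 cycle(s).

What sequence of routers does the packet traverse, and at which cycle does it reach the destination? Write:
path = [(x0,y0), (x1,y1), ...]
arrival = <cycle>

path = [(5,1), (4,1), (3,1), (2,1), (2,2), (2,3)]
arrival = 29

  0. router=(5,1) cycle=19 (inject)
  1. router=(4,1) cycle=21 dir=W
  2. router=(3,1) cycle=23 dir=W
  3. router=(2,1) cycle=25 dir=W
  4. router=(2,2) cycle=27 dir=N
  5. router=(2,3) cycle=29 dir=N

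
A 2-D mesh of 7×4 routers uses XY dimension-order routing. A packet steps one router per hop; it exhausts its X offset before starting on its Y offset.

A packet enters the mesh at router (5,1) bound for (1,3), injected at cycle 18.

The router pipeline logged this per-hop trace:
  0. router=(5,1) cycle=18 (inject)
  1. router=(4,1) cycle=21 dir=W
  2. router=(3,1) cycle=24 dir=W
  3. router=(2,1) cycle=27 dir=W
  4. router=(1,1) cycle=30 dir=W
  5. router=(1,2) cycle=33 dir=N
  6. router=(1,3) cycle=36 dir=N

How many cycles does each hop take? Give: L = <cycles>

L = 3

Between hops 0 and 1 the cycle counter advances 21 − 18 = 3.
Each hop adds L, hence L = 3.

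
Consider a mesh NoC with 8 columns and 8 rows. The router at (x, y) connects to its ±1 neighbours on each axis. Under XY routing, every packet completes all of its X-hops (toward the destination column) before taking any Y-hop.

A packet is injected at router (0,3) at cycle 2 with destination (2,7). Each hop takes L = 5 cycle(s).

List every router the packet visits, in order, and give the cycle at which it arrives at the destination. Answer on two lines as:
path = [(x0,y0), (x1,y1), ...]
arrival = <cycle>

src (0,3)  cyc=2
E→(1,3)  cyc=7
E→(2,3)  cyc=12
N→(2,4)  cyc=17
N→(2,5)  cyc=22
N→(2,6)  cyc=27
N→(2,7)  cyc=32

path = [(0,3), (1,3), (2,3), (2,4), (2,5), (2,6), (2,7)]
arrival = 32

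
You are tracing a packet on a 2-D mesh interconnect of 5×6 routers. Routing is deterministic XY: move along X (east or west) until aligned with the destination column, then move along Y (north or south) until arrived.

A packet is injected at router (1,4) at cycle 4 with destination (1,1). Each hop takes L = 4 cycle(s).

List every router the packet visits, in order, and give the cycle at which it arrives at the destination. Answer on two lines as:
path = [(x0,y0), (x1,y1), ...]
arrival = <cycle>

  0. router=(1,4) cycle=4 (inject)
  1. router=(1,3) cycle=8 dir=S
  2. router=(1,2) cycle=12 dir=S
  3. router=(1,1) cycle=16 dir=S

path = [(1,4), (1,3), (1,2), (1,1)]
arrival = 16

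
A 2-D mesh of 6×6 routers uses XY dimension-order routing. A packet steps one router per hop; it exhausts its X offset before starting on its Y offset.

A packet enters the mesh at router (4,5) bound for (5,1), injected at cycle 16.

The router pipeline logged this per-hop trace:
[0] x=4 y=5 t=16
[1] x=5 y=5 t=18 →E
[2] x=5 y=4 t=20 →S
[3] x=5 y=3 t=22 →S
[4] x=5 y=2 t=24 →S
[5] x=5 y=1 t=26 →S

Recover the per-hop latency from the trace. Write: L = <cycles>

Between hops 0 and 1 the cycle counter advances 18 − 16 = 2.
One hop costs L cycles, so L = 2.

L = 2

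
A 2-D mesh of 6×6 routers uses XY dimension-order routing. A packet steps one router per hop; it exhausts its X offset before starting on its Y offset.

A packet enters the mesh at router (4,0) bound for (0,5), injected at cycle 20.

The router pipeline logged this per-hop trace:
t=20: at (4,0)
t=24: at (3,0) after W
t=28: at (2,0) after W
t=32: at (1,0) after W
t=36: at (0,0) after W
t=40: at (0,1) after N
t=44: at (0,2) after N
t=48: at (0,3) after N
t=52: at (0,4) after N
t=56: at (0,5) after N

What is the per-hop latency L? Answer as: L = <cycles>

cyc[1] − cyc[0] = 24 − 20 = 4.
One hop costs L cycles, so L = 4.

L = 4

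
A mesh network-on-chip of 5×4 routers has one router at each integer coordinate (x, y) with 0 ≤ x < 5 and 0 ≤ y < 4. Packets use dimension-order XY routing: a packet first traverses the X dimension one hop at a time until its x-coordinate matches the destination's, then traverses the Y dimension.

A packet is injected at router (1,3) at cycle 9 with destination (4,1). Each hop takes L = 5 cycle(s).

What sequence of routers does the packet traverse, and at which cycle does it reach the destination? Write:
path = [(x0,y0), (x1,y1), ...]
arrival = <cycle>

path = [(1,3), (2,3), (3,3), (4,3), (4,2), (4,1)]
arrival = 34

src (1,3)  cyc=9
E→(2,3)  cyc=14
E→(3,3)  cyc=19
E→(4,3)  cyc=24
S→(4,2)  cyc=29
S→(4,1)  cyc=34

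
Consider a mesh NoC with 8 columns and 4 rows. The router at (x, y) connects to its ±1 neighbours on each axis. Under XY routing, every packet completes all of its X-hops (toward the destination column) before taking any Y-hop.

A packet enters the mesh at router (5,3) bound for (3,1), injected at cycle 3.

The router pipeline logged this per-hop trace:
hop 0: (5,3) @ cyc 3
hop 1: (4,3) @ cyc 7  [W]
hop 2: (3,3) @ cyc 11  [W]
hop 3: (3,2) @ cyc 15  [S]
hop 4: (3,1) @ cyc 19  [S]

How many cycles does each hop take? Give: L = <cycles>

L = 4

cyc[1] − cyc[0] = 7 − 3 = 4.
One hop costs L cycles, so L = 4.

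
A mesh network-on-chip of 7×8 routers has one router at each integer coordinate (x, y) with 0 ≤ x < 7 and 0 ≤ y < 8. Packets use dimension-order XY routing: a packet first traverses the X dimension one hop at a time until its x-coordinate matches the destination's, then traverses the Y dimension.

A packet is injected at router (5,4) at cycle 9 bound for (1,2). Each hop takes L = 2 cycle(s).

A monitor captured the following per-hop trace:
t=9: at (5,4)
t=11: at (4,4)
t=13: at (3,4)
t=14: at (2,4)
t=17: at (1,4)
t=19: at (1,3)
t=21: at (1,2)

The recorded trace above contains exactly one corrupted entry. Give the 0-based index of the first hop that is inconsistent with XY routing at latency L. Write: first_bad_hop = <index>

first_bad_hop = 3

check 1→ d=(-1,0) cyc+2: ok
check 2→ d=(-1,0) cyc+2: ok
check 3→ d=(-1,0) cyc+1: BAD: Δcyc=1≠L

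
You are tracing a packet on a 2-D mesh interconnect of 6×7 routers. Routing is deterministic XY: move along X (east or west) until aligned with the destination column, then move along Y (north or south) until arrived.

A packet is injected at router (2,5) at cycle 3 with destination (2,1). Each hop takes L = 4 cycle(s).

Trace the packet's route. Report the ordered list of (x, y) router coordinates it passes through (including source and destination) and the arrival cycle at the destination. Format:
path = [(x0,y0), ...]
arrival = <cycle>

#0 — 2,5 | c3
#1 — 2,4 | c7 | S
#2 — 2,3 | c11 | S
#3 — 2,2 | c15 | S
#4 — 2,1 | c19 | S

path = [(2,5), (2,4), (2,3), (2,2), (2,1)]
arrival = 19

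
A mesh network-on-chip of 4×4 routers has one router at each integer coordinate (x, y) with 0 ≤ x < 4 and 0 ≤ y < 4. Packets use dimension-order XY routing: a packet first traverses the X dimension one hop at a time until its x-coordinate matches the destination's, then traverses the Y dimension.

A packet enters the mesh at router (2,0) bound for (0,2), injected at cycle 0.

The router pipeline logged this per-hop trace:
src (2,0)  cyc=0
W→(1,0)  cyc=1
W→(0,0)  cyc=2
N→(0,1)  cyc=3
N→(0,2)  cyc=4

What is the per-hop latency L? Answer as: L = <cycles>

L = 1

From hop 0 (0) to hop 1 (1): +1 cycles.
Per-hop latency L = Δcyc = 1.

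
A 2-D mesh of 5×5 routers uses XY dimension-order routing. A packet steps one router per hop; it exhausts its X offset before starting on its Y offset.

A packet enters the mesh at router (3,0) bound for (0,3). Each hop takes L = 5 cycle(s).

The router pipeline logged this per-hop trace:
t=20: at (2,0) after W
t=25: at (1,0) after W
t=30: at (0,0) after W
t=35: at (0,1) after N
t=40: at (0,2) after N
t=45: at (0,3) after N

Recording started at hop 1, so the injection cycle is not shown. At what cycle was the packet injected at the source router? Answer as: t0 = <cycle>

The first recorded entry is hop 1 at cycle 20.
t0 = cyc[1] − L = 20 − 5 = 15.

t0 = 15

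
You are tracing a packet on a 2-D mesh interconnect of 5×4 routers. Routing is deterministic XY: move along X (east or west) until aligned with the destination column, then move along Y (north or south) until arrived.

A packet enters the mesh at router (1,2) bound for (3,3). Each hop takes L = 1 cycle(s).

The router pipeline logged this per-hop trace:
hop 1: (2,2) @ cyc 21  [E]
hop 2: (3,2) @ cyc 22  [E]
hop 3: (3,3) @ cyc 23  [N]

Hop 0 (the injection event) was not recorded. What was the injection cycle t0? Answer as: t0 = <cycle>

The first recorded entry is hop 1 at cycle 21.
Subtract one hop: t0 = 21 − 1 = 20.

t0 = 20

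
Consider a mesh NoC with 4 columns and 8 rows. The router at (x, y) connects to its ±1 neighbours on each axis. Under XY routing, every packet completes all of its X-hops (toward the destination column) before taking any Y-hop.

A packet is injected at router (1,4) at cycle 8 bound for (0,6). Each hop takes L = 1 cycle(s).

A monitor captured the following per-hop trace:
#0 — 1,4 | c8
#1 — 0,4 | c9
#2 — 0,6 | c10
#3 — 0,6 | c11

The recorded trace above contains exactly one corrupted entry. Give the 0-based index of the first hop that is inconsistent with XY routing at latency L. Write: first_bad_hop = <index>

first_bad_hop = 2

check 1→ d=(-1,0) cyc+1: ok
check 2→ d=(0,2) cyc+1: BAD: non-unit step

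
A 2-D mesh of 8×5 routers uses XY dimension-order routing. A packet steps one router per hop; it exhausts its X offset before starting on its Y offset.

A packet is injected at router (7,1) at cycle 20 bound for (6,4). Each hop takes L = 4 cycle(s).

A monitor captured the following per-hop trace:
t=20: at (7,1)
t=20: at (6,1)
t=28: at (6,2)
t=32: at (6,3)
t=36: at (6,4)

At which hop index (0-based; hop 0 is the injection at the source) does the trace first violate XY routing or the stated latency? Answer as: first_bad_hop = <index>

first_bad_hop = 1

hop 1: step (-1,+0), +0 cyc — BAD: Δcyc=0≠L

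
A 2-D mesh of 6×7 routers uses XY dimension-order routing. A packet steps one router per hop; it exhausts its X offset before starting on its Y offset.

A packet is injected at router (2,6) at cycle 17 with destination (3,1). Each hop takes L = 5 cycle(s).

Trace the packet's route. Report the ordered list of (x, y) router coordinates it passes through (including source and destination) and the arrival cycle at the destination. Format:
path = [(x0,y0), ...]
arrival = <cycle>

path = [(2,6), (3,6), (3,5), (3,4), (3,3), (3,2), (3,1)]
arrival = 47

[0] x=2 y=6 t=17
[1] x=3 y=6 t=22 →E
[2] x=3 y=5 t=27 →S
[3] x=3 y=4 t=32 →S
[4] x=3 y=3 t=37 →S
[5] x=3 y=2 t=42 →S
[6] x=3 y=1 t=47 →S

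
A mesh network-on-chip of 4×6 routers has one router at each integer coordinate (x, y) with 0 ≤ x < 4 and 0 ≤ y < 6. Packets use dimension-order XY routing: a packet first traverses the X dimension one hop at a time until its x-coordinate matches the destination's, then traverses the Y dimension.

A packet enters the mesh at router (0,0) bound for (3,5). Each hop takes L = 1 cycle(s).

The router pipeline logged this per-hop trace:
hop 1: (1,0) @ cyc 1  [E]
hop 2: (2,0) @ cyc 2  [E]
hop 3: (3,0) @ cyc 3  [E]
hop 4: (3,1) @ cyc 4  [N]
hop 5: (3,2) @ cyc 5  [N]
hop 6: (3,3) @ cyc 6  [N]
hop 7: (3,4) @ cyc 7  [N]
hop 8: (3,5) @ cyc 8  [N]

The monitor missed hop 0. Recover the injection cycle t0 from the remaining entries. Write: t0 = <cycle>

The first recorded entry is hop 1 at cycle 1.
t0 = cyc[1] − L = 1 − 1 = 0.

t0 = 0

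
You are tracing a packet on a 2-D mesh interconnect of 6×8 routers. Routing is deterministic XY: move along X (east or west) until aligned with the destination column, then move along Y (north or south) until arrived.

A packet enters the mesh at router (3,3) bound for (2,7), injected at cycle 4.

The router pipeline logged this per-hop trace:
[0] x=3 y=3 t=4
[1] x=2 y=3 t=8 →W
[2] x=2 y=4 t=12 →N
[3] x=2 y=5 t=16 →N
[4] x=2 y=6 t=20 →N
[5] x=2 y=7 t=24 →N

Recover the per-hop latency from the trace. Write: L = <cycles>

Between hops 0 and 1 the cycle counter advances 8 − 4 = 4.
One hop costs L cycles, so L = 4.

L = 4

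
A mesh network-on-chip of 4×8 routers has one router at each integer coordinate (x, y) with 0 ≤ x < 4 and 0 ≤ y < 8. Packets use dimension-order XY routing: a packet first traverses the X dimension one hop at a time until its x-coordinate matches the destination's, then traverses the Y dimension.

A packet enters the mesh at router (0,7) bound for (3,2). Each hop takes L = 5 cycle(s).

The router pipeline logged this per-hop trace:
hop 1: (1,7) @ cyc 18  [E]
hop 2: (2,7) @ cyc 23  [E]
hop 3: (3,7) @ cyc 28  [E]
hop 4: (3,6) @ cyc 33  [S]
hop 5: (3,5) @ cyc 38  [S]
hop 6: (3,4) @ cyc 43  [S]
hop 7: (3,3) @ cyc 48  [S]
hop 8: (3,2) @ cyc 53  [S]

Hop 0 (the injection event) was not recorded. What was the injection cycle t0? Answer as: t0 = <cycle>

The first recorded entry is hop 1 at cycle 18.
t0 = cyc[1] − L = 18 − 5 = 13.

t0 = 13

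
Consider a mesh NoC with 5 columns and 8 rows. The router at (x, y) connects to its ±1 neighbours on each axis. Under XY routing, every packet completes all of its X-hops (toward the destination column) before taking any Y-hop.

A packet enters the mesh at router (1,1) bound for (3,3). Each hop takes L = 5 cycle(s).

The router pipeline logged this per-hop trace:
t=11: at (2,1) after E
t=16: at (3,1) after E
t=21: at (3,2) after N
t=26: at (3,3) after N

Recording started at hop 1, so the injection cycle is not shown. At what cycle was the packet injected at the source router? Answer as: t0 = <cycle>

t0 = 6

cyc[1] = 11 and cyc[k] = t0 + k·L for every k.
t0 = cyc[1] − L = 11 − 5 = 6.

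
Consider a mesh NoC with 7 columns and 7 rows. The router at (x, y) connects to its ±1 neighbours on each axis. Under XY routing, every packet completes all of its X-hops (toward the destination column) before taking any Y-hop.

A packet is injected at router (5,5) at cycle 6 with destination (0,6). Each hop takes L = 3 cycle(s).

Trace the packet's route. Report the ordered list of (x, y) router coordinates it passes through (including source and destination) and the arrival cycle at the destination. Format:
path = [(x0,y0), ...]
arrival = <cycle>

path = [(5,5), (4,5), (3,5), (2,5), (1,5), (0,5), (0,6)]
arrival = 24

t=6: at (5,5)
t=9: at (4,5) after W
t=12: at (3,5) after W
t=15: at (2,5) after W
t=18: at (1,5) after W
t=21: at (0,5) after W
t=24: at (0,6) after N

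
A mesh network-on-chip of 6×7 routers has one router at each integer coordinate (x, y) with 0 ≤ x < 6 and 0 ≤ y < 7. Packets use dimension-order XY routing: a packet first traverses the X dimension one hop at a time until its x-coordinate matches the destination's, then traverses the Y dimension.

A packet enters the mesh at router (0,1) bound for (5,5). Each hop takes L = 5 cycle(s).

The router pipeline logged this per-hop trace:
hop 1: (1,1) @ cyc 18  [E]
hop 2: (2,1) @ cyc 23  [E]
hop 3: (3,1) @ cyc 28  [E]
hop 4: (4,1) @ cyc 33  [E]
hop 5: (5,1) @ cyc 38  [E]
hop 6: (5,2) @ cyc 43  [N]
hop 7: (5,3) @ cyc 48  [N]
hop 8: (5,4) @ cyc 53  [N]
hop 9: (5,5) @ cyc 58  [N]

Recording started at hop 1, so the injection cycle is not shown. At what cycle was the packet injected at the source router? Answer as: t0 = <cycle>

t0 = 13

The first recorded entry is hop 1 at cycle 18.
Subtract one hop: t0 = 18 − 5 = 13.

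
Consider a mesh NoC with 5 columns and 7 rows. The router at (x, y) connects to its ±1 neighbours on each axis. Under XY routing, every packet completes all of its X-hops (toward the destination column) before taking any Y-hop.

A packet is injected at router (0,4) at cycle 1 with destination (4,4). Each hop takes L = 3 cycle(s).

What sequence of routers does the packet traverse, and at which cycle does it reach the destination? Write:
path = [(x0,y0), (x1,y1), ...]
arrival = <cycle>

t=1: at (0,4)
t=4: at (1,4) after E
t=7: at (2,4) after E
t=10: at (3,4) after E
t=13: at (4,4) after E

path = [(0,4), (1,4), (2,4), (3,4), (4,4)]
arrival = 13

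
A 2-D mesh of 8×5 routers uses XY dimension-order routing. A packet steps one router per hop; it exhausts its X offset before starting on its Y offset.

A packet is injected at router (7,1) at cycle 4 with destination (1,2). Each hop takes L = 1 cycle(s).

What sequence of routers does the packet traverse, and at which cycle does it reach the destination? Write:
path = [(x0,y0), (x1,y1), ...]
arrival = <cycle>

path = [(7,1), (6,1), (5,1), (4,1), (3,1), (2,1), (1,1), (1,2)]
arrival = 11

t=4: at (7,1)
t=5: at (6,1) after W
t=6: at (5,1) after W
t=7: at (4,1) after W
t=8: at (3,1) after W
t=9: at (2,1) after W
t=10: at (1,1) after W
t=11: at (1,2) after N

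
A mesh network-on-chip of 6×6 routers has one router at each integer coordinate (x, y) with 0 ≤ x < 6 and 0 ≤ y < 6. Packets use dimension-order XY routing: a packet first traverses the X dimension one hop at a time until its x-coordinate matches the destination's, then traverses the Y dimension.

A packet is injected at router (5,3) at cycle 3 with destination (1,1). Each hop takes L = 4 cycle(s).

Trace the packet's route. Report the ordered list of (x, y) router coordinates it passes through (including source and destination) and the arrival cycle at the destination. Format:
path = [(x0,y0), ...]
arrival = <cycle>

path = [(5,3), (4,3), (3,3), (2,3), (1,3), (1,2), (1,1)]
arrival = 27

#0 — 5,3 | c3
#1 — 4,3 | c7 | W
#2 — 3,3 | c11 | W
#3 — 2,3 | c15 | W
#4 — 1,3 | c19 | W
#5 — 1,2 | c23 | S
#6 — 1,1 | c27 | S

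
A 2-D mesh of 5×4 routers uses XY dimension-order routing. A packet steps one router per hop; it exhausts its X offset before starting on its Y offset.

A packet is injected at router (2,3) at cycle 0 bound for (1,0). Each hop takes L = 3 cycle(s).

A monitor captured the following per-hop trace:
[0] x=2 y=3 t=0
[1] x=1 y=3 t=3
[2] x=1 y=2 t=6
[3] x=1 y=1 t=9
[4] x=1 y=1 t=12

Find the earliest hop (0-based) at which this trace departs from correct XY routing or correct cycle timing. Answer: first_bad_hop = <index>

first_bad_hop = 4

  1: Δx=-1 Δy=+0 Δt=3 [ok]
  2: Δx=+0 Δy=-1 Δt=3 [ok]
  3: Δx=+0 Δy=-1 Δt=3 [ok]
  4: Δx=+0 Δy=+0 Δt=3 [BAD: non-unit step]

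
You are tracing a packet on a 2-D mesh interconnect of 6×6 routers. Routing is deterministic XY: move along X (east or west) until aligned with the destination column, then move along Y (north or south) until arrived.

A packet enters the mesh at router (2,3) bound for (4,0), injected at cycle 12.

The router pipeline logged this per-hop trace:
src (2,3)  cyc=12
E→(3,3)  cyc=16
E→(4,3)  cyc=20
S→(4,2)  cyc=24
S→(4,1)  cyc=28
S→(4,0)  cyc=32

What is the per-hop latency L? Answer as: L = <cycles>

Between hops 0 and 1 the cycle counter advances 16 − 12 = 4.
Per-hop latency L = Δcyc = 4.

L = 4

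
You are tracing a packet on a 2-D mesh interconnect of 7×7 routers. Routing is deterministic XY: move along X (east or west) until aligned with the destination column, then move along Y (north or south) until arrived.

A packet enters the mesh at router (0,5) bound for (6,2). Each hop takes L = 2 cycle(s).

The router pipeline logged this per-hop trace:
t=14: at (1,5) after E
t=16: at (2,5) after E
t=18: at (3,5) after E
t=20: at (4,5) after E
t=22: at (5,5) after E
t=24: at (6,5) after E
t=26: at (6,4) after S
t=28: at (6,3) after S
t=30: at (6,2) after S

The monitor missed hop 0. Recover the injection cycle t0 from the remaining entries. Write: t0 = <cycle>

cyc[1] = 14 and cyc[k] = t0 + k·L for every k.
So t0 = 14 − 1·2 = 12.

t0 = 12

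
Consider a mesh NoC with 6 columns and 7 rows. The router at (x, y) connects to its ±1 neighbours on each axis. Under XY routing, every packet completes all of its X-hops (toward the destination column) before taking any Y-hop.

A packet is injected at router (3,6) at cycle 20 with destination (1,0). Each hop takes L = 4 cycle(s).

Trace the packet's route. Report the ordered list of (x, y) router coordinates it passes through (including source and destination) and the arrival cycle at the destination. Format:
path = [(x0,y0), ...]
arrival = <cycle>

path = [(3,6), (2,6), (1,6), (1,5), (1,4), (1,3), (1,2), (1,1), (1,0)]
arrival = 52

[0] x=3 y=6 t=20
[1] x=2 y=6 t=24 →W
[2] x=1 y=6 t=28 →W
[3] x=1 y=5 t=32 →S
[4] x=1 y=4 t=36 →S
[5] x=1 y=3 t=40 →S
[6] x=1 y=2 t=44 →S
[7] x=1 y=1 t=48 →S
[8] x=1 y=0 t=52 →S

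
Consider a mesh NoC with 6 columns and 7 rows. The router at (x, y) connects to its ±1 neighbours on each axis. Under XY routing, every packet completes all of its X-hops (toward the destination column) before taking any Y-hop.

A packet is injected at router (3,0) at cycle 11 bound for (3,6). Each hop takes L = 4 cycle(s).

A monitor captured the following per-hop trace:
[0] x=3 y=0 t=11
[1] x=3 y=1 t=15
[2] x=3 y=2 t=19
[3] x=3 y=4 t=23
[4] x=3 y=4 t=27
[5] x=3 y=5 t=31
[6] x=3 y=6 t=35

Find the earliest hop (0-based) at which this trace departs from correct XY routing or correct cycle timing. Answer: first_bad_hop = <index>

first_bad_hop = 3

check 1→ d=(0,1) cyc+4: ok
check 2→ d=(0,1) cyc+4: ok
check 3→ d=(0,2) cyc+4: BAD: non-unit step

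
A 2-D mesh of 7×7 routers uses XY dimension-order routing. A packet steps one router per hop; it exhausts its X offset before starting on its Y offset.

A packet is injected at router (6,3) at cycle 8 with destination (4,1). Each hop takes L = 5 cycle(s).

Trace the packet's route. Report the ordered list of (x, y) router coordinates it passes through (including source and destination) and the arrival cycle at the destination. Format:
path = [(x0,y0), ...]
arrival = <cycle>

path = [(6,3), (5,3), (4,3), (4,2), (4,1)]
arrival = 28

[0] x=6 y=3 t=8
[1] x=5 y=3 t=13 →W
[2] x=4 y=3 t=18 →W
[3] x=4 y=2 t=23 →S
[4] x=4 y=1 t=28 →S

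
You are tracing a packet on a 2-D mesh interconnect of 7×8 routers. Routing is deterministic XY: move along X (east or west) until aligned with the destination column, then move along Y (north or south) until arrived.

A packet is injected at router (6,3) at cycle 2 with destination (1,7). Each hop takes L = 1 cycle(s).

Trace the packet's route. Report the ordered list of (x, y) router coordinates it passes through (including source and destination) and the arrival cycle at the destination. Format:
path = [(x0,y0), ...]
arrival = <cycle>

hop 0: (6,3) @ cyc 2
hop 1: (5,3) @ cyc 3  [W]
hop 2: (4,3) @ cyc 4  [W]
hop 3: (3,3) @ cyc 5  [W]
hop 4: (2,3) @ cyc 6  [W]
hop 5: (1,3) @ cyc 7  [W]
hop 6: (1,4) @ cyc 8  [N]
hop 7: (1,5) @ cyc 9  [N]
hop 8: (1,6) @ cyc 10  [N]
hop 9: (1,7) @ cyc 11  [N]

path = [(6,3), (5,3), (4,3), (3,3), (2,3), (1,3), (1,4), (1,5), (1,6), (1,7)]
arrival = 11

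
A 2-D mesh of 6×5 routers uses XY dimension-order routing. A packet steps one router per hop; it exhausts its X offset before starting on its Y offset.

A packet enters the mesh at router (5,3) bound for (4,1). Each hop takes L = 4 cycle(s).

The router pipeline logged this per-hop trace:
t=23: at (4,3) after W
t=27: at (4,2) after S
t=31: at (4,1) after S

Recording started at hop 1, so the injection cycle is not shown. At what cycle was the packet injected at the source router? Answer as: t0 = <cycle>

t0 = 19

cyc[1] = 23 and cyc[k] = t0 + k·L for every k.
Therefore t0 = 23 − L = 19.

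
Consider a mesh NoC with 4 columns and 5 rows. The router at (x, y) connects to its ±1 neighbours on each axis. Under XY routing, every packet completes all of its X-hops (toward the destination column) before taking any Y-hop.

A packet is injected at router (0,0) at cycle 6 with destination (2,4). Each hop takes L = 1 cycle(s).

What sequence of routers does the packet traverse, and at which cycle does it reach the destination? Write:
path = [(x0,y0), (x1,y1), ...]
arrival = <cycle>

path = [(0,0), (1,0), (2,0), (2,1), (2,2), (2,3), (2,4)]
arrival = 12

t=6: at (0,0)
t=7: at (1,0) after E
t=8: at (2,0) after E
t=9: at (2,1) after N
t=10: at (2,2) after N
t=11: at (2,3) after N
t=12: at (2,4) after N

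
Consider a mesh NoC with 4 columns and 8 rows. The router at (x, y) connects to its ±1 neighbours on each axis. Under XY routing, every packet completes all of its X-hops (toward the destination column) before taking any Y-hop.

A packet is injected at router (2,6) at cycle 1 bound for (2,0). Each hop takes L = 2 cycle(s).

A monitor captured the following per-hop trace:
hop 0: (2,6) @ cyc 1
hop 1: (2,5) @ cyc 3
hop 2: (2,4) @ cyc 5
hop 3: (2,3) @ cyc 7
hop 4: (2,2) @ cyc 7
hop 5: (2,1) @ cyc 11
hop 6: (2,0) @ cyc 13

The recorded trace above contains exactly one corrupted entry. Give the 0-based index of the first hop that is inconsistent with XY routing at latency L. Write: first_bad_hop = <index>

first_bad_hop = 4

check 1→ d=(0,-1) cyc+2: ok
check 2→ d=(0,-1) cyc+2: ok
check 3→ d=(0,-1) cyc+2: ok
check 4→ d=(0,-1) cyc+0: BAD: Δcyc=0≠L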